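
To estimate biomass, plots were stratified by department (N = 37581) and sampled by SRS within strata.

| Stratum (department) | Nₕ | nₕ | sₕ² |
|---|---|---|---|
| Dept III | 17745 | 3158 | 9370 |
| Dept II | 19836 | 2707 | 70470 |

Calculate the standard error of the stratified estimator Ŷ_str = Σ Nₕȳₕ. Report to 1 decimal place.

Var(Ŷ_str) = Σₕ Nₕ²(1 − fₕ)sₕ²/nₕ.
Dept III: 17745²·(1 − 3158/17745)·9370/3158 = 7.6801456 × 10^8.
Dept II: 19836²·(1 − 2707/19836)·70470/2707 = 8.8450873 × 10^9.
Sum = 9.6131019 × 10^9.
SE = √(9.6131019 × 10^9) = 98046.4.

98046.4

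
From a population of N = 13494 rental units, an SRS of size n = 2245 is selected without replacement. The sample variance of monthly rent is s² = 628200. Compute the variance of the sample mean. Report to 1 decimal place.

Under SRS without replacement, Var(ȳ) = (1 − f)·s²/n with f = n/N = 2245/13494 = 0.16637024.
Var(ȳ) = (1 − 0.16637024)·628200/2245 = 0.83362976·279.82183 = 233.2678.

233.3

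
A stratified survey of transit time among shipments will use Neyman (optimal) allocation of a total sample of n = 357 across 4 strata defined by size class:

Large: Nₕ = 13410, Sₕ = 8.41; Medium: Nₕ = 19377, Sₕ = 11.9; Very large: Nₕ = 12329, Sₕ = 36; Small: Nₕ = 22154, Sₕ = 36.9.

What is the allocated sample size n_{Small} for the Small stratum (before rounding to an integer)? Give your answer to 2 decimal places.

181.87

Neyman allocation: nₕ = n·NₕSₕ / Σⱼ NⱼSⱼ.
Σ NⱼSⱼ = 13410·8.41 + 19377·11.9 + 12329·36 + 22154·36.9 = 1.604691 × 10^6.
n_{Small} = 357·22154·36.9 / (1.604691 × 10^6) = 181.87.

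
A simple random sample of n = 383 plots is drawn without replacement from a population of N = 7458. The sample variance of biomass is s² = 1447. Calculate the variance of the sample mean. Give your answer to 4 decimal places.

3.5840

Under SRS without replacement, Var(ȳ) = (1 − f)·s²/n with f = n/N = 383/7458 = 0.05135425.
Var(ȳ) = (1 − 0.05135425)·1447/383 = 0.94864575·3.7780679 = 3.584048.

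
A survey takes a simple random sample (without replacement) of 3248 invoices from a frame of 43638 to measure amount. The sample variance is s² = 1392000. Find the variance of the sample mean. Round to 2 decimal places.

Under SRS without replacement, Var(ȳ) = (1 − f)·s²/n with f = n/N = 3248/43638 = 0.07443054.
Var(ȳ) = (1 − 0.07443054)·1392000/3248 = 0.92556946·428.57143 = 396.67262.

396.67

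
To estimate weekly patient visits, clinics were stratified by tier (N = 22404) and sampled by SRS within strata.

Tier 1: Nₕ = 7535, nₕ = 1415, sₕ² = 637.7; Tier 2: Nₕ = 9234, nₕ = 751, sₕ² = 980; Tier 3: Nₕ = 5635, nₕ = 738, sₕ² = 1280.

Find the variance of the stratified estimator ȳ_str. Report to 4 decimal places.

Var(ȳ_str) = Σₕ Wₕ²(1 − fₕ)sₕ²/nₕ with Wₕ = Nₕ/N, N = 22404.
Tier 1: Wₕ = 0.33632387; term = 0.33632387²·(1 − 0.18779031)·637.7/1415 = 0.041404117.
Tier 2: Wₕ = 0.41215854; term = 0.41215854²·(1 − 0.08132987)·980/751 = 0.20364528.
Tier 3: Wₕ = 0.25151759; term = 0.25151759²·(1 − 0.13096717)·1280/738 = 0.095351275.
Sum = 0.34040067.

0.3404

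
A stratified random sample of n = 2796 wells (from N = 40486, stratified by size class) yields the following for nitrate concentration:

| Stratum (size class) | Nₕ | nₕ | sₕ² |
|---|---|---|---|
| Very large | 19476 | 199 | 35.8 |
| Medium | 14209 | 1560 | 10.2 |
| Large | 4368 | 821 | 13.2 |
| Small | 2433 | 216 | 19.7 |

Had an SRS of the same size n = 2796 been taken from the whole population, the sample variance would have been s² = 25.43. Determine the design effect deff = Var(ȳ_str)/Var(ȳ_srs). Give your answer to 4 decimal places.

5.0047

Var(ȳ_str) = Σ Wₕ²(1−fₕ)sₕ²/nₕ with Wₕ = Nₕ/40486:
  Very large: (19476/40486)²·(1−199/19476)·35.8/199 = 0.041205902
  Medium: (14209/40486)²·(1−1560/14209)·10.2/1560 = 7.169445 × 10^-4
  Large: (4368/40486)²·(1−821/4368)·13.2/821 = 1.5197245 × 10^-4
  Small: (2433/40486)²·(1−216/2433)·19.7/216 = 3.0013078 × 10^-4
  → Var(ȳ_str) = 0.04237495.
Var(ȳ_srs) = (1 − 2796/40486)·25.43/2796 = 0.0084670175.
deff = 0.04237495 / 0.0084670175 = 5.0047.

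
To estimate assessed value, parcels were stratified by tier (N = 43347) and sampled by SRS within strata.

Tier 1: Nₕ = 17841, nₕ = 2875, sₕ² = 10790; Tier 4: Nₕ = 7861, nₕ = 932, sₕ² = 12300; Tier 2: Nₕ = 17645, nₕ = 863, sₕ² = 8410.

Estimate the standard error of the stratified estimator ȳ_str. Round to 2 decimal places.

Var(ȳ_str) = Σₕ Wₕ²(1 − fₕ)sₕ²/nₕ with Wₕ = Nₕ/N, N = 43347.
Tier 1: Wₕ = 0.41158558; term = 0.41158558²·(1 − 0.16114568)·10790/2875 = 0.53332315.
Tier 4: Wₕ = 0.18135050; term = 0.18135050²·(1 − 0.11855998)·12300/932 = 0.38257754.
Tier 2: Wₕ = 0.40706393; term = 0.40706393²·(1 − 0.04890904)·8410/863 = 1.5357923.
Sum = 2.451693.
SE = √(2.451693) = 1.57.

1.57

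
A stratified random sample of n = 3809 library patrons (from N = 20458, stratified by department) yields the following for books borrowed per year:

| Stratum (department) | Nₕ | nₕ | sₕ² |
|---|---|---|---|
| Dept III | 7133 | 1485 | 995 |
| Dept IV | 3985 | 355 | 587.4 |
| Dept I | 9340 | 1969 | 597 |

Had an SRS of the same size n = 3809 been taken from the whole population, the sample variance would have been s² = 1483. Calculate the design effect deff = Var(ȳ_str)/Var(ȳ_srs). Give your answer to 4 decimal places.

0.5415

Var(ȳ_str) = Σ Wₕ²(1−fₕ)sₕ²/nₕ with Wₕ = Nₕ/20458:
  Dept III: (7133/20458)²·(1−1485/7133)·995/1485 = 0.064496655
  Dept IV: (3985/20458)²·(1−355/3985)·587.4/355 = 0.057189222
  Dept I: (9340/20458)²·(1−1969/9340)·597/1969 = 0.049874155
  → Var(ȳ_str) = 0.17156003.
Var(ȳ_srs) = (1 − 3809/20458)·1483/3809 = 0.31685105.
deff = 0.17156003 / 0.31685105 = 0.5415.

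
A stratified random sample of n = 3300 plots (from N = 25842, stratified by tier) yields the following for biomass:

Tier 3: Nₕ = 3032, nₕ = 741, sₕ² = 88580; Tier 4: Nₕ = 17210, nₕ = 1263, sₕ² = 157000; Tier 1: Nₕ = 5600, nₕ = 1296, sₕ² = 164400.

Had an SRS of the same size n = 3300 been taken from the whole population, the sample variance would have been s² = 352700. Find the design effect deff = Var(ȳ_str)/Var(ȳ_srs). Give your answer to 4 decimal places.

0.6104

Var(ȳ_str) = Σ Wₕ²(1−fₕ)sₕ²/nₕ with Wₕ = Nₕ/25842:
  Tier 3: (3032/25842)²·(1−741/3032)·88580/741 = 1.2434248
  Tier 4: (17210/25842)²·(1−1263/17210)·157000/1263 = 51.086238
  Tier 1: (5600/25842)²·(1−1296/5600)·164400/1296 = 4.5783064
  → Var(ȳ_str) = 56.907969.
Var(ȳ_srs) = (1 − 3300/25842)·352700/3300 = 93.230463.
deff = 56.907969 / 93.230463 = 0.6104.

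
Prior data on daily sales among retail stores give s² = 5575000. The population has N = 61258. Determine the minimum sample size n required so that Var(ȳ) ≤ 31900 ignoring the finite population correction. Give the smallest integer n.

Without fpc, n₀ = s²/D = 5575000/31900 = 174.7649.
Rounding up, n = 175.

175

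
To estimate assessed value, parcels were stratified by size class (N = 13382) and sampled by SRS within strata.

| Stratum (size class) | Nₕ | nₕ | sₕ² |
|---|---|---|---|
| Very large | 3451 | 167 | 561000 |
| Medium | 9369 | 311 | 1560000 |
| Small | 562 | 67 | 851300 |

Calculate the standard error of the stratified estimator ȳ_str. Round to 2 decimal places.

Var(ȳ_str) = Σₕ Wₕ²(1 − fₕ)sₕ²/nₕ with Wₕ = Nₕ/N, N = 13382.
Very large: Wₕ = 0.25788372; term = 0.25788372²·(1 − 0.04839177)·561000/167 = 212.59471.
Medium: Wₕ = 0.70011956; term = 0.70011956²·(1 − 0.03319458)·1560000/311 = 2377.1014.
Small: Wₕ = 0.04199671; term = 0.04199671²·(1 − 0.11921708)·851300/67 = 19.738189.
Sum = 2609.4343.
SE = √(2609.4343) = 51.08.

51.08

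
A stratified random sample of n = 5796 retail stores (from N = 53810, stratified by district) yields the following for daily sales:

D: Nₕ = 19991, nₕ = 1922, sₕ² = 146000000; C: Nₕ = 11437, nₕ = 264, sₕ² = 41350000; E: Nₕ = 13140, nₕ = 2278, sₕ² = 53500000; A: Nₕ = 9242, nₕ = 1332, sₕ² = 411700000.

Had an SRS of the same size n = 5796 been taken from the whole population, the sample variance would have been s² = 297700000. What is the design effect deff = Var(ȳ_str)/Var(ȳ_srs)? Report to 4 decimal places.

Var(ȳ_str) = Σ Wₕ²(1−fₕ)sₕ²/nₕ with Wₕ = Nₕ/53810:
  D: (19991/53810)²·(1−1922/19991)·146000000/1922 = 9476.3725
  C: (11437/53810)²·(1−264/11437)·41350000/264 = 6912.3787
  E: (13140/53810)²·(1−2278/13140)·53500000/2278 = 1157.6552
  A: (9242/53810)²·(1−1332/9242)·411700000/1332 = 7803.566
  → Var(ȳ_str) = 25349.972.
Var(ȳ_srs) = (1 − 5796/53810)·297700000/5796 = 45830.58.
deff = 25349.972 / 45830.58 = 0.5531.

0.5531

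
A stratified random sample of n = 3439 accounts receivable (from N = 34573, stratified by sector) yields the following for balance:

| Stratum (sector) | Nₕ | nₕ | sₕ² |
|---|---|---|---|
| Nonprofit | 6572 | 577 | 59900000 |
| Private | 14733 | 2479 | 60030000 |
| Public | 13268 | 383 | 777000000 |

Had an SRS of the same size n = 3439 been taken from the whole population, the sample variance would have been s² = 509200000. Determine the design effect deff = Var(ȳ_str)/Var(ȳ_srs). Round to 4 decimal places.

Var(ȳ_str) = Σ Wₕ²(1−fₕ)sₕ²/nₕ with Wₕ = Nₕ/34573:
  Nonprofit: (6572/34573)²·(1−577/6572)·59900000/577 = 3421.8709
  Private: (14733/34573)²·(1−2479/14733)·60030000/2479 = 3657.5203
  Public: (13268/34573)²·(1−383/13268)·777000000/383 = 290160.3
  → Var(ȳ_str) = 297239.69.
Var(ȳ_srs) = (1 − 3439/34573)·509200000/3439 = 133338.04.
deff = 297239.69 / 133338.04 = 2.2292.

2.2292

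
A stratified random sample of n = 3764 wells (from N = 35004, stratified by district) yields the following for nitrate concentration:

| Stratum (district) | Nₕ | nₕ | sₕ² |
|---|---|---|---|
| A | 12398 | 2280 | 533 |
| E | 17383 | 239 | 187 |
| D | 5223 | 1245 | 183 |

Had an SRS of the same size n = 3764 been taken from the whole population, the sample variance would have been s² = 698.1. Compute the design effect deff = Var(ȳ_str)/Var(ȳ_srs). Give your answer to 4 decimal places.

Var(ȳ_str) = Σ Wₕ²(1−fₕ)sₕ²/nₕ with Wₕ = Nₕ/35004:
  A: (12398/35004)²·(1−2280/12398)·533/2280 = 0.02393334
  E: (17383/35004)²·(1−239/17383)·187/239 = 0.19030283
  D: (5223/35004)²·(1−1245/5223)·183/1245 = 0.0024924772
  → Var(ȳ_str) = 0.21672865.
Var(ȳ_srs) = (1 − 3764/35004)·698.1/3764 = 0.16552415.
deff = 0.21672865 / 0.16552415 = 1.3093.

1.3093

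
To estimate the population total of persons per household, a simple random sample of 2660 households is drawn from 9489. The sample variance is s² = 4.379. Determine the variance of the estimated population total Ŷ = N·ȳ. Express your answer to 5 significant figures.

106680

Var(Ŷ) = N²·Var(ȳ) = N²·(1 − n/N)·s²/n.
f = 2660/9489 = 0.28032459; Var(ȳ) = 0.71967541·4.379/2660 = 0.0011847589.
Var(Ŷ) = 9489² · 0.0011847589 = 106677.02.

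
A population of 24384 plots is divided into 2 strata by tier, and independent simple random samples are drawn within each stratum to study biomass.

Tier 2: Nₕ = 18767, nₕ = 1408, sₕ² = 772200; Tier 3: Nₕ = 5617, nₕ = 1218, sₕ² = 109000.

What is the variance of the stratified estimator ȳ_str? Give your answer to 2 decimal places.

304.21

Var(ȳ_str) = Σₕ Wₕ²(1 − fₕ)sₕ²/nₕ with Wₕ = Nₕ/N, N = 24384.
Tier 2: Wₕ = 0.76964403; term = 0.76964403²·(1 − 0.07502531)·772200/1408 = 300.49469.
Tier 3: Wₕ = 0.23035597; term = 0.23035597²·(1 − 0.21684173)·109000/1218 = 3.719013.
Sum = 304.2137.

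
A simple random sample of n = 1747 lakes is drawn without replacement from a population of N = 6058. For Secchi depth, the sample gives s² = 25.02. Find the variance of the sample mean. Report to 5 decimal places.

0.01019

Under SRS without replacement, Var(ȳ) = (1 − f)·s²/n with f = n/N = 1747/6058 = 0.28837900.
Var(ȳ) = (1 − 0.28837900)·25.02/1747 = 0.71162100·0.014321694 = 0.010191618.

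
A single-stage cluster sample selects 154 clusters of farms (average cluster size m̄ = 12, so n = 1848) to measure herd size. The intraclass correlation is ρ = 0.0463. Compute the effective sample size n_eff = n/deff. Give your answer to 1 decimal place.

1224.4

deff = 1 + (12 − 1)·0.0463 = 1 + 0.5093 = 1.5093.
n_eff = 1848 / 1.5093 = 1224.4.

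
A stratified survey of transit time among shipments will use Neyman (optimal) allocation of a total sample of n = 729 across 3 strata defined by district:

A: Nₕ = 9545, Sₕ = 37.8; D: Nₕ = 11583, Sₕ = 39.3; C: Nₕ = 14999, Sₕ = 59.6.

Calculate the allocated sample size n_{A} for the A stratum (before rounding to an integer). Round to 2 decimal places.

Neyman allocation: nₕ = n·NₕSₕ / Σⱼ NⱼSⱼ.
Σ NⱼSⱼ = 9545·37.8 + 11583·39.3 + 14999·59.6 = 1.7099533 × 10^6.
n_{A} = 729·9545·37.8 / (1.7099533 × 10^6) = 153.82.

153.82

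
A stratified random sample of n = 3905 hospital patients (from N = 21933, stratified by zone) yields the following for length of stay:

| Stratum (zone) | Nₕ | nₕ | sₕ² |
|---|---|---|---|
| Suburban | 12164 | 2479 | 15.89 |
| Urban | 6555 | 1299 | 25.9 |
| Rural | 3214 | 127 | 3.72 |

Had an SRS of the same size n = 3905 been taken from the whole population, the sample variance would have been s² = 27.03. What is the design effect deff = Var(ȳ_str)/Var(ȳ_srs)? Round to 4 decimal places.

Var(ȳ_str) = Σ Wₕ²(1−fₕ)sₕ²/nₕ with Wₕ = Nₕ/21933:
  Suburban: (12164/21933)²·(1−2479/12164)·15.89/2479 = 0.0015697386
  Urban: (6555/21933)²·(1−1299/6555)·25.9/1299 = 0.0014279815
  Rural: (3214/21933)²·(1−127/3214)·3.72/127 = 6.0412338 × 10^-4
  → Var(ȳ_str) = 0.0036018435.
Var(ȳ_srs) = (1 − 3905/21933)·27.03/3905 = 0.0056895055.
deff = 0.0036018435 / 0.0056895055 = 0.6331.

0.6331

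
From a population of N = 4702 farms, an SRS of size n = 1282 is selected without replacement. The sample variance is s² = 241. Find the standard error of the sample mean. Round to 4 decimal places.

Under SRS without replacement, Var(ȳ) = (1 − f)·s²/n with f = n/N = 1282/4702 = 0.27264994.
Var(ȳ) = (1 − 0.27264994)·241/1282 = 0.72735006·0.18798752 = 0.13673273.
SE(ȳ) = √(0.13673273) = 0.3698.

0.3698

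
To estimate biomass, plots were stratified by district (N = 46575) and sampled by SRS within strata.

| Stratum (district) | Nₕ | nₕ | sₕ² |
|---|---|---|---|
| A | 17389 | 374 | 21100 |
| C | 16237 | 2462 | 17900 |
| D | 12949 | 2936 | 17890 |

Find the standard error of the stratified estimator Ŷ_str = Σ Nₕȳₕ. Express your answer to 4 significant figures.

Var(Ŷ_str) = Σₕ Nₕ²(1 − fₕ)sₕ²/nₕ.
A: 17389²·(1 − 374/17389)·21100/374 = 1.6692347 × 10^10.
C: 16237²·(1 − 2462/16237)·17900/2462 = 1.6261567 × 10^9.
D: 12949²·(1 − 2936/12949)·17890/2936 = 7.9005029 × 10^8.
Sum = 1.9108554 × 10^10.
SE = √(1.9108554 × 10^10) = 138200.

138200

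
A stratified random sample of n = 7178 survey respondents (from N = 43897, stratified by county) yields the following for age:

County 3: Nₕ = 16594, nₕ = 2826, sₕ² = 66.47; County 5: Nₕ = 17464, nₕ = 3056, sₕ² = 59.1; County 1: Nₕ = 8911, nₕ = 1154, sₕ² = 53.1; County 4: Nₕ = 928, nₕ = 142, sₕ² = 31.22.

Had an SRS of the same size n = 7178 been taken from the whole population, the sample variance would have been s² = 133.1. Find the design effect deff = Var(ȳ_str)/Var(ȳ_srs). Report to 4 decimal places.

Var(ȳ_str) = Σ Wₕ²(1−fₕ)sₕ²/nₕ with Wₕ = Nₕ/43897:
  County 3: (16594/43897)²·(1−2826/16594)·66.47/2826 = 0.0027887256
  County 5: (17464/43897)²·(1−3056/17464)·59.1/3056 = 0.0025252936
  County 1: (8911/43897)²·(1−1154/8911)·53.1/1154 = 0.0016505902
  County 4: (928/43897)²·(1−142/928)·31.22/142 = 8.3223389 × 10^-5
  → Var(ȳ_str) = 0.0070478328.
Var(ȳ_srs) = (1 − 7178/43897)·133.1/7178 = 0.015510672.
deff = 0.0070478328 / 0.015510672 = 0.4544.

0.4544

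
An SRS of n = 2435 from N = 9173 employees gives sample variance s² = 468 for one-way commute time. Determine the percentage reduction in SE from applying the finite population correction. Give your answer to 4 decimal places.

14.2943

f = n/N = 2435/9173 = 0.26545296.
SE_no-fpc = √(s²/n) = 0.43840293; SE_fpc = √((1−f)s²/n) = 0.37573638.
Ratio = √(1−f) = 0.85705720. Reduction = 100·(1 − 0.85705720) = 14.2943%.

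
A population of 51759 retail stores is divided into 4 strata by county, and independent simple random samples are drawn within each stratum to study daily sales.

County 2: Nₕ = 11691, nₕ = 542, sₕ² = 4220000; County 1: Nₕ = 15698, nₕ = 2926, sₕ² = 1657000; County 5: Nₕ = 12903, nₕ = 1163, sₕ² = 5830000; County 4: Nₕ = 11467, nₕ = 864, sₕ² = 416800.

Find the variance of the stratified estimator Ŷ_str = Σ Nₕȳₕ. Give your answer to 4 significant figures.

Var(Ŷ_str) = Σₕ Nₕ²(1 − fₕ)sₕ²/nₕ.
County 2: 11691²·(1 − 542/11691)·4220000/542 = 1.0148474 × 10^12.
County 1: 15698²·(1 − 2926/15698)·1657000/2926 = 1.1354066 × 10^11.
County 5: 12903²·(1 − 1163/12903)·5830000/1163 = 7.5935986 × 10^11.
County 4: 11467²·(1 − 864/11467)·416800/864 = 5.8653312 × 10^10.
Sum = 1.9464012 × 10^12.

1.946 × 10^12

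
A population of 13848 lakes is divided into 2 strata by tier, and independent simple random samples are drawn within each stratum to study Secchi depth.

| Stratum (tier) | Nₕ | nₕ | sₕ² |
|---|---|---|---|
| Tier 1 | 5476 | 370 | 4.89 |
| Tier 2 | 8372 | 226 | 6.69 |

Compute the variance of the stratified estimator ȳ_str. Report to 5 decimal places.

0.01245

Var(ȳ_str) = Σₕ Wₕ²(1 − fₕ)sₕ²/nₕ with Wₕ = Nₕ/N, N = 13848.
Tier 1: Wₕ = 0.39543616; term = 0.39543616²·(1 − 0.06756757)·4.89/370 = 0.0019269803.
Tier 2: Wₕ = 0.60456384; term = 0.60456384²·(1 − 0.02699474)·6.69/226 = 0.010527305.
Sum = 0.012454285.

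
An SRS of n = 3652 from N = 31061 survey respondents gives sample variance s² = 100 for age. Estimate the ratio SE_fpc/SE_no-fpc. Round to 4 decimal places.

0.9394

f = n/N = 3652/31061 = 0.11757509.
SE_no-fpc = √(s²/n) = 0.16547585; SE_fpc = √((1−f)s²/n) = 0.15544383.
Ratio = √(1−f) = 0.93937474.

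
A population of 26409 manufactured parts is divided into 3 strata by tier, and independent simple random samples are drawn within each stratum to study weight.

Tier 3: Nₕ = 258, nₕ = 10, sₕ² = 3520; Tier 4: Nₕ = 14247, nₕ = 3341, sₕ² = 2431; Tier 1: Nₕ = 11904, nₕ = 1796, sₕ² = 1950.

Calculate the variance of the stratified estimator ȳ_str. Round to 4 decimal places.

Var(ȳ_str) = Σₕ Wₕ²(1 − fₕ)sₕ²/nₕ with Wₕ = Nₕ/N, N = 26409.
Tier 3: Wₕ = 0.00976940; term = 0.00976940²·(1 − 0.03875969)·3520/10 = 0.03229313.
Tier 4: Wₕ = 0.53947518; term = 0.53947518²·(1 − 0.23450551)·2431/3341 = 0.16210391.
Tier 1: Wₕ = 0.45075542; term = 0.45075542²·(1 − 0.15087366)·1950/1796 = 0.1873193.
Sum = 0.38171634.

0.3817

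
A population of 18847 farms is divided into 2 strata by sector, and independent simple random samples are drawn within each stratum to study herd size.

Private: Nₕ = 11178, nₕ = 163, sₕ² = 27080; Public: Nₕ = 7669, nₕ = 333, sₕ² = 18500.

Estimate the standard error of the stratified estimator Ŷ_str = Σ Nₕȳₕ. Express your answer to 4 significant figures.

Var(Ŷ_str) = Σₕ Nₕ²(1 − fₕ)sₕ²/nₕ.
Private: 11178²·(1 − 163/11178)·27080/163 = 2.0455479 × 10^10.
Public: 7669²·(1 − 333/7669)·18500/333 = 3.1255436 × 10^9.
Sum = 2.3581023 × 10^10.
SE = √(2.3581023 × 10^10) = 153600.

153600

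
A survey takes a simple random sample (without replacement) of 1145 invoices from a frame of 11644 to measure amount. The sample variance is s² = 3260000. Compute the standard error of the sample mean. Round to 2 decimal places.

50.67

Under SRS without replacement, Var(ȳ) = (1 − f)·s²/n with f = n/N = 1145/11644 = 0.09833391.
Var(ȳ) = (1 − 0.09833391)·3260000/1145 = 0.90166609·2847.1616 = 2567.1891.
SE(ȳ) = √(2567.1891) = 50.67.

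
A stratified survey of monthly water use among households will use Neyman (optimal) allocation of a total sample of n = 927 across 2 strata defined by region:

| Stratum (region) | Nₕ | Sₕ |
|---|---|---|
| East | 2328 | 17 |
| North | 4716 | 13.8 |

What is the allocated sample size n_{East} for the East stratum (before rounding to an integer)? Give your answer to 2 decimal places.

350.55

Neyman allocation: nₕ = n·NₕSₕ / Σⱼ NⱼSⱼ.
Σ NⱼSⱼ = 2328·17 + 4716·13.8 = 104656.8.
n_{East} = 927·2328·17 / 104656.8 = 350.55.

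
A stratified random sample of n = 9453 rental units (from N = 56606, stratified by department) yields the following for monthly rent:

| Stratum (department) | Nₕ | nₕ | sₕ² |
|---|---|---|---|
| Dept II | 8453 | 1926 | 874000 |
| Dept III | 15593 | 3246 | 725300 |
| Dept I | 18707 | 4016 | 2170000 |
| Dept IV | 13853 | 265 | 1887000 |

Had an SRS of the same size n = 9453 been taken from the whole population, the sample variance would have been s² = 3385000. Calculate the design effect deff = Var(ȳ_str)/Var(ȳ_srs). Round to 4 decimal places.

Var(ȳ_str) = Σ Wₕ²(1−fₕ)sₕ²/nₕ with Wₕ = Nₕ/56606:
  Dept II: (8453/56606)²·(1−1926/8453)·874000/1926 = 7.8136634
  Dept III: (15593/56606)²·(1−3246/15593)·725300/3246 = 13.425651
  Dept I: (18707/56606)²·(1−4016/18707)·2170000/4016 = 46.344329
  Dept IV: (13853/56606)²·(1−265/13853)·1887000/265 = 418.31214
  → Var(ȳ_str) = 485.89578.
Var(ȳ_srs) = (1 − 9453/56606)·3385000/9453 = 298.28807.
deff = 485.89578 / 298.28807 = 1.6289.

1.6289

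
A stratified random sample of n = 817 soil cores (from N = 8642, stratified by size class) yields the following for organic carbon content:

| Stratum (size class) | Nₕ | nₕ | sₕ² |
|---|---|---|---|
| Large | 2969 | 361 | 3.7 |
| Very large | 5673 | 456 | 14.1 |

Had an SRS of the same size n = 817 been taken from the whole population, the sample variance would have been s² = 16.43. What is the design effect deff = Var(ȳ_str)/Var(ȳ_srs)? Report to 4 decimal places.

0.7313

Var(ȳ_str) = Σ Wₕ²(1−fₕ)sₕ²/nₕ with Wₕ = Nₕ/8642:
  Large: (2969/8642)²·(1−361/2969)·3.7/361 = 0.0010626342
  Very large: (5673/8642)²·(1−456/5673)·14.1/456 = 0.012253478
  → Var(ȳ_str) = 0.013316112.
Var(ȳ_srs) = (1 − 817/8642)·16.43/817 = 0.018208979.
deff = 0.013316112 / 0.018208979 = 0.7313.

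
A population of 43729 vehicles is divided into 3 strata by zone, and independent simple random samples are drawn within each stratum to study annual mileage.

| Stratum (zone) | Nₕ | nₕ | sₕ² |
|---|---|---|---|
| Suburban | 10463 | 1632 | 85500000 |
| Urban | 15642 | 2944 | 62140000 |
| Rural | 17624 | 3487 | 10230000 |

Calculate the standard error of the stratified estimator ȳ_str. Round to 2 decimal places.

71.46

Var(ȳ_str) = Σₕ Wₕ²(1 − fₕ)sₕ²/nₕ with Wₕ = Nₕ/N, N = 43729.
Suburban: Wₕ = 0.23926913; term = 0.23926913²·(1 − 0.15597821)·85500000/1632 = 2531.4711.
Urban: Wₕ = 0.35770313; term = 0.35770313²·(1 − 0.18821123)·62140000/2944 = 2192.4109.
Rural: Wₕ = 0.40302774; term = 0.40302774²·(1 − 0.19785520)·10230000/3487 = 382.24898.
Sum = 5106.131.
SE = √(5106.131) = 71.46.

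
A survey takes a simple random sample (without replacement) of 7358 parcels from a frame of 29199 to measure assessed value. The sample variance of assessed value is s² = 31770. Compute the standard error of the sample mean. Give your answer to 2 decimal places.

1.80

Under SRS without replacement, Var(ȳ) = (1 − f)·s²/n with f = n/N = 7358/29199 = 0.25199493.
Var(ȳ) = (1 − 0.25199493)·31770/7358 = 0.74800507·4.3177494 = 3.2296984.
SE(ȳ) = √(3.2296984) = 1.80.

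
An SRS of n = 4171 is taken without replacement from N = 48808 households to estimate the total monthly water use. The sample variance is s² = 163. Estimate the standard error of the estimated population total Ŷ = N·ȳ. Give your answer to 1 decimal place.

9227.1

Var(Ŷ) = N²·Var(ȳ) = N²·(1 − n/N)·s²/n.
f = 4171/48808 = 0.08545730; Var(ȳ) = 0.91454270·163/4171 = 0.035739741.
Var(Ŷ) = 48808² · 0.035739741 = 8.5139957 × 10^7.
SE(Ŷ) = √(8.5139957 × 10^7) = 9227.1.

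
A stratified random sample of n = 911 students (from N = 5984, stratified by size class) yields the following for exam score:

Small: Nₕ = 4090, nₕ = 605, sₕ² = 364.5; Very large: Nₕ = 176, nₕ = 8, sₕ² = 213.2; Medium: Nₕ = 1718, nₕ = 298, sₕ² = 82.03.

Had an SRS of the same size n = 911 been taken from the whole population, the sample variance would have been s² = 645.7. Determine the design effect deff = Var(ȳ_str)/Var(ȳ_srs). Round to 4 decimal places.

Var(ȳ_str) = Σ Wₕ²(1−fₕ)sₕ²/nₕ with Wₕ = Nₕ/5984:
  Small: (4090/5984)²·(1−605/4090)·364.5/605 = 0.23981982
  Very large: (176/5984)²·(1−8/176)·213.2/8 = 0.022005741
  Medium: (1718/5984)²·(1−298/1718)·82.03/298 = 0.018753606
  → Var(ȳ_str) = 0.28057917.
Var(ȳ_srs) = (1 − 911/5984)·645.7/911 = 0.60087715.
deff = 0.28057917 / 0.60087715 = 0.4669.

0.4669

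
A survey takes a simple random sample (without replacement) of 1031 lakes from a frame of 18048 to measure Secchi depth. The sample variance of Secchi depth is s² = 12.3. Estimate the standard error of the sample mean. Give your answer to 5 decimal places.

0.10606

Under SRS without replacement, Var(ȳ) = (1 − f)·s²/n with f = n/N = 1031/18048 = 0.05712544.
Var(ȳ) = (1 − 0.05712544)·12.3/1031 = 0.94287456·0.011930165 = 0.011248649.
SE(ȳ) = √(0.011248649) = 0.10606.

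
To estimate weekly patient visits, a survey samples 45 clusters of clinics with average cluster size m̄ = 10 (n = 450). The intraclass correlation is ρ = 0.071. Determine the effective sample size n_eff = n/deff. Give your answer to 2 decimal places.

deff = 1 + (10 − 1)·0.071 = 1 + 0.639 = 1.639.
n_eff = 450 / 1.639 = 274.56.

274.56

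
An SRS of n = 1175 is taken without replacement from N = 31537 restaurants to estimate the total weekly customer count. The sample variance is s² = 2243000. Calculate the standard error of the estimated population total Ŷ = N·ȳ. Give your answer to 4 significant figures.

Var(Ŷ) = N²·Var(ȳ) = N²·(1 − n/N)·s²/n.
f = 1175/31537 = 0.03725782; Var(ȳ) = 0.96274218·2243000/1175 = 1837.8134.
Var(Ŷ) = 31537² · 1837.8134 = 1.8278568 × 10^12.
SE(Ŷ) = √(1.8278568 × 10^12) = 1.352 × 10^6.

1.352 × 10^6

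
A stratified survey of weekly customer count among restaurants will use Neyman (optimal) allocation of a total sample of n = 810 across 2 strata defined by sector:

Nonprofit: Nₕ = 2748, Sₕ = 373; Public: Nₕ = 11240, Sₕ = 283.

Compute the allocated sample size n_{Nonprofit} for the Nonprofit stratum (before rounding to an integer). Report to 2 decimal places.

197.40

Neyman allocation: nₕ = n·NₕSₕ / Σⱼ NⱼSⱼ.
Σ NⱼSⱼ = 2748·373 + 11240·283 = 4.205924 × 10^6.
n_{Nonprofit} = 810·2748·373 / (4.205924 × 10^6) = 197.40.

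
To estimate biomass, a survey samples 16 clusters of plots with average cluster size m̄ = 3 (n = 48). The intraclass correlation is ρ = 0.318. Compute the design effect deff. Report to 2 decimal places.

deff = 1 + (3 − 1)·0.318 = 1 + 0.636 = 1.636.

1.64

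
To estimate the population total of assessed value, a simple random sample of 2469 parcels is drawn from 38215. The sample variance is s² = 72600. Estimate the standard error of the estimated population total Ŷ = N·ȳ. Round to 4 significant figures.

Var(Ŷ) = N²·Var(ȳ) = N²·(1 − n/N)·s²/n.
f = 2469/38215 = 0.06460814; Var(ȳ) = 0.93539186·72600/2469 = 27.50484.
Var(Ŷ) = 38215² · 27.50484 = 4.0167689 × 10^10.
SE(Ŷ) = √(4.0167689 × 10^10) = 200400.

200400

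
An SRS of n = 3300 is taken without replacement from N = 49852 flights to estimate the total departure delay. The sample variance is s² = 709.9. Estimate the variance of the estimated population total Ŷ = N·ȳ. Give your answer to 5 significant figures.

4.9923 × 10^8

Var(Ŷ) = N²·Var(ȳ) = N²·(1 − n/N)·s²/n.
f = 3300/49852 = 0.06619594; Var(ȳ) = 0.93380406·709.9/3300 = 0.20088106.
Var(Ŷ) = 49852² · 0.20088106 = 4.9923401 × 10^8.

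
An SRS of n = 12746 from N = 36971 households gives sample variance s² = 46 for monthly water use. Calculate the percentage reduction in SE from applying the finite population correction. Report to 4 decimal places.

f = n/N = 12746/36971 = 0.34475670.
SE_no-fpc = √(s²/n) = 0.060074748; SE_fpc = √((1−f)s²/n) = 0.048628766.
Ratio = √(1−f) = 0.80947100. Reduction = 100·(1 − 0.80947100) = 19.0529%.

19.0529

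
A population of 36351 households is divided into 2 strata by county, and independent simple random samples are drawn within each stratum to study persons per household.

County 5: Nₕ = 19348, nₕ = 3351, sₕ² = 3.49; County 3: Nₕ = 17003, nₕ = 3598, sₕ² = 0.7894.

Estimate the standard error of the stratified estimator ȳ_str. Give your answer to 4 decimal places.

0.0168

Var(ȳ_str) = Σₕ Wₕ²(1 − fₕ)sₕ²/nₕ with Wₕ = Nₕ/N, N = 36351.
County 5: Wₕ = 0.53225496; term = 0.53225496²·(1 − 0.17319620)·3.49/3351 = 2.4394555 × 10^-4.
County 3: Wₕ = 0.46774504; term = 0.46774504²·(1 − 0.21160972)·0.7894/3598 = 3.7843876 × 10^-5.
Sum = 2.8178943 × 10^-4.
SE = √(2.8178943 × 10^-4) = 0.0168.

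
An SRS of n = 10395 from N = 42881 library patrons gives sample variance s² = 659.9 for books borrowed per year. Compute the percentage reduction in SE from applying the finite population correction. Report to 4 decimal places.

f = n/N = 10395/42881 = 0.24241506.
SE_no-fpc = √(s²/n) = 0.25195723; SE_fpc = √((1−f)s²/n) = 0.21930195.
Ratio = √(1−f) = 0.87039356. Reduction = 100·(1 − 0.87039356) = 12.9606%.

12.9606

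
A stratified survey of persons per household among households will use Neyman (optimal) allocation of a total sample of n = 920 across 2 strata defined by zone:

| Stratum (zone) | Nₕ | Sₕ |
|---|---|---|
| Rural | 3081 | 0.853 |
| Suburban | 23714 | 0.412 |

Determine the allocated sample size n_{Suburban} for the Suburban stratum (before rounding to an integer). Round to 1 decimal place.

725.0

Neyman allocation: nₕ = n·NₕSₕ / Σⱼ NⱼSⱼ.
Σ NⱼSⱼ = 3081·0.853 + 23714·0.412 = 12398.261.
n_{Suburban} = 920·23714·0.412 / 12398.261 = 725.0.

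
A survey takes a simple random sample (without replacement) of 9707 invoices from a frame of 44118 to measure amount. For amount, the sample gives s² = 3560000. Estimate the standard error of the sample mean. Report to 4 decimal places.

16.9131

Under SRS without replacement, Var(ȳ) = (1 − f)·s²/n with f = n/N = 9707/44118 = 0.22002357.
Var(ȳ) = (1 − 0.22002357)·3560000/9707 = 0.77997643·366.74565 = 286.05296.
SE(ȳ) = √(286.05296) = 16.9131.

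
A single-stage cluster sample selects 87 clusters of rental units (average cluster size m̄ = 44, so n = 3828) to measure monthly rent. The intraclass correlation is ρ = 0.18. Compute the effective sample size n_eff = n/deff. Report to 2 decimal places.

deff = 1 + (44 − 1)·0.18 = 1 + 7.74 = 8.74.
n_eff = 3828 / 8.74 = 437.99.

437.99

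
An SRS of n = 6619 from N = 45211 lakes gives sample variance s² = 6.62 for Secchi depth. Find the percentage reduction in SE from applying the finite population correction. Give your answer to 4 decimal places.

7.6097

f = n/N = 6619/45211 = 0.14640242.
SE_no-fpc = √(s²/n) = 0.031625165; SE_fpc = √((1−f)s²/n) = 0.029218599.
Ratio = √(1−f) = 0.92390345. Reduction = 100·(1 − 0.92390345) = 7.6097%.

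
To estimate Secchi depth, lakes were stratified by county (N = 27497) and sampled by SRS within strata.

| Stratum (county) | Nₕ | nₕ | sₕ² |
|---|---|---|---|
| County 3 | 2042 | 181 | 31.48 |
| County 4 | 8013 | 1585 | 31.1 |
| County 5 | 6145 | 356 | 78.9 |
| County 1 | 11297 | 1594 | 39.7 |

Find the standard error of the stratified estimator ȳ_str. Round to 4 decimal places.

0.1275

Var(ȳ_str) = Σₕ Wₕ²(1 − fₕ)sₕ²/nₕ with Wₕ = Nₕ/N, N = 27497.
County 3: Wₕ = 0.07426265; term = 0.07426265²·(1 − 0.08863859)·31.48/181 = 8.7415336 × 10^-4.
County 4: Wₕ = 0.29141361; term = 0.29141361²·(1 − 0.19780357)·31.1/1585 = 0.0013366925.
County 5: Wₕ = 0.22347892; term = 0.22347892²·(1 − 0.05793328)·78.9/356 = 0.010427539.
County 1: Wₕ = 0.41084482; term = 0.41084482²·(1 − 0.14109941)·39.7/1594 = 0.0036107775.
Sum = 0.016249162.
SE = √(0.016249162) = 0.1275.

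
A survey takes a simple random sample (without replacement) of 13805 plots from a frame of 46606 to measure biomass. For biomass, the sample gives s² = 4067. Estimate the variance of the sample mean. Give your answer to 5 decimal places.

Under SRS without replacement, Var(ȳ) = (1 − f)·s²/n with f = n/N = 13805/46606 = 0.29620650.
Var(ȳ) = (1 − 0.29620650)·4067/13805 = 0.70379350·0.2946034 = 0.20733996.

0.20734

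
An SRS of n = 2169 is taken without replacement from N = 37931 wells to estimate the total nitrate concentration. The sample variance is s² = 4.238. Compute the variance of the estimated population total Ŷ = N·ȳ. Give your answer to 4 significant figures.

Var(Ŷ) = N²·Var(ȳ) = N²·(1 − n/N)·s²/n.
f = 2169/37931 = 0.05718278; Var(ȳ) = 0.94281722·4.238/2169 = 0.0018421666.
Var(Ŷ) = 37931² · 0.0018421666 = 2.650437 × 10^6.

2.650 × 10^6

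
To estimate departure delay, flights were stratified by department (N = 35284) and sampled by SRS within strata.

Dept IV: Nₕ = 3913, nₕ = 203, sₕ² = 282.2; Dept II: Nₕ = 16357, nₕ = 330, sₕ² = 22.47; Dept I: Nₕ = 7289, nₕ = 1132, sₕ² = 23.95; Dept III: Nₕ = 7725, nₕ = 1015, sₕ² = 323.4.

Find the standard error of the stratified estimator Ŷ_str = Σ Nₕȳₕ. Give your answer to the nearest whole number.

7450

Var(Ŷ_str) = Σₕ Nₕ²(1 − fₕ)sₕ²/nₕ.
Dept IV: 3913²·(1 − 203/3913)·282.2/203 = 2.0181095 × 10^7.
Dept II: 16357²·(1 − 330/16357)·22.47/330 = 1.785028 × 10^7.
Dept I: 7289²·(1 − 1132/7289)·23.95/1132 = 949502.68.
Dept III: 7725²·(1 − 1015/7725)·323.4/1015 = 1.6515624 × 10^7.
Sum = 5.5496502 × 10^7.
SE = √(5.5496502 × 10^7) = 7450.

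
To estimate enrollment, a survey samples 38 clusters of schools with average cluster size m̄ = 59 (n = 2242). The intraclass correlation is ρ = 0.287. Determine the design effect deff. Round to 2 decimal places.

17.65

deff = 1 + (59 − 1)·0.287 = 1 + 16.646 = 17.646.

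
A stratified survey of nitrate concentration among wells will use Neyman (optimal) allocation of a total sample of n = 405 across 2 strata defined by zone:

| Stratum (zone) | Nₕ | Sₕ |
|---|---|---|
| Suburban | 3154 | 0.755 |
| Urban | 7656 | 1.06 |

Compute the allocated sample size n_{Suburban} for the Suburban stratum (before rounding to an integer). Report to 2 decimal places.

91.88

Neyman allocation: nₕ = n·NₕSₕ / Σⱼ NⱼSⱼ.
Σ NⱼSⱼ = 3154·0.755 + 7656·1.06 = 10496.63.
n_{Suburban} = 405·3154·0.755 / 10496.63 = 91.88.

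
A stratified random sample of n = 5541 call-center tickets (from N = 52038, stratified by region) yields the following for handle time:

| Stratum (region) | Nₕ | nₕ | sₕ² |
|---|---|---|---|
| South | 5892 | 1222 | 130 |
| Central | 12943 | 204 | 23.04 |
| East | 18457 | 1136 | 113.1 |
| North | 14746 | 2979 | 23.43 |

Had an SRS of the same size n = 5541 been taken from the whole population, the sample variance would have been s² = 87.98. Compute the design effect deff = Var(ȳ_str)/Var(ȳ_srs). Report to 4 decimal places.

Var(ȳ_str) = Σ Wₕ²(1−fₕ)sₕ²/nₕ with Wₕ = Nₕ/52038:
  South: (5892/52038)²·(1−1222/5892)·130/1222 = 0.0010809624
  Central: (12943/52038)²·(1−204/12943)·23.04/204 = 0.006876721
  East: (18457/52038)²·(1−1136/18457)·113.1/1136 = 0.011753769
  North: (14746/52038)²·(1−2979/14746)·23.43/2979 = 5.0396523 × 10^-4
  → Var(ȳ_str) = 0.020215418.
Var(ȳ_srs) = (1 − 5541/52038)·87.98/5541 = 0.014187313.
deff = 0.020215418 / 0.014187313 = 1.4249.

1.4249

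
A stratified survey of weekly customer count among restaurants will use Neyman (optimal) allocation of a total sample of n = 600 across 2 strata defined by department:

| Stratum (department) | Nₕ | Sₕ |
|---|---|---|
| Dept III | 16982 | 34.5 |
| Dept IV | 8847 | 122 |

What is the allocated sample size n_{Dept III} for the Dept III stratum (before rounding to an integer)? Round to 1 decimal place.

Neyman allocation: nₕ = n·NₕSₕ / Σⱼ NⱼSⱼ.
Σ NⱼSⱼ = 16982·34.5 + 8847·122 = 1.665213 × 10^6.
n_{Dept III} = 600·16982·34.5 / (1.665213 × 10^6) = 211.1.

211.1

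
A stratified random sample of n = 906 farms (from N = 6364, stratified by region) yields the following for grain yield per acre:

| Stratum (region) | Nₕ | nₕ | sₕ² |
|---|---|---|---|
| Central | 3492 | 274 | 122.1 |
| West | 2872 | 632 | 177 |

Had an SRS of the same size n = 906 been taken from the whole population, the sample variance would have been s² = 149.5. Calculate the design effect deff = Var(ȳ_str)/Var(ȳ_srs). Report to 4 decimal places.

Var(ȳ_str) = Σ Wₕ²(1−fₕ)sₕ²/nₕ with Wₕ = Nₕ/6364:
  Central: (3492/6364)²·(1−274/3492)·122.1/274 = 0.12364172
  West: (2872/6364)²·(1−632/2872)·177/632 = 0.044486506
  → Var(ȳ_str) = 0.16812823.
Var(ȳ_srs) = (1 − 906/6364)·149.5/906 = 0.14151952.
deff = 0.16812823 / 0.14151952 = 1.1880.

1.1880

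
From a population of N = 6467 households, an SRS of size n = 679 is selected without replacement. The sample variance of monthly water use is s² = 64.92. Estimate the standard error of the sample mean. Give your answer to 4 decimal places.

Under SRS without replacement, Var(ȳ) = (1 − f)·s²/n with f = n/N = 679/6467 = 0.10499459.
Var(ȳ) = (1 − 0.10499459)·64.92/679 = 0.89500541·0.095611193 = 0.085572535.
SE(ȳ) = √(0.085572535) = 0.2925.

0.2925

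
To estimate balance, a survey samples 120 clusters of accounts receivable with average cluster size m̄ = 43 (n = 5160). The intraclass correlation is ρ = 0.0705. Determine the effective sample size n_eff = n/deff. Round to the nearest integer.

1303

deff = 1 + (43 − 1)·0.0705 = 1 + 2.961 = 3.961.
n_eff = 5160 / 3.961 = 1303.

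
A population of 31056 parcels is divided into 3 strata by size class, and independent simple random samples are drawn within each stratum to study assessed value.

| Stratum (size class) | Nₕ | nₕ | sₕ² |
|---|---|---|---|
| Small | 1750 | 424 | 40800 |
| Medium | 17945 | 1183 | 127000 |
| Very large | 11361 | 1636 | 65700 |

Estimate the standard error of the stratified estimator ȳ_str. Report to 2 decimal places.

Var(ȳ_str) = Σₕ Wₕ²(1 − fₕ)sₕ²/nₕ with Wₕ = Nₕ/N, N = 31056.
Small: Wₕ = 0.05634982; term = 0.05634982²·(1 − 0.24228571)·40800/424 = 0.23151804.
Medium: Wₕ = 0.57782715; term = 0.57782715²·(1 − 0.06592366)·127000/1183 = 33.480909.
Very large: Wₕ = 0.36582303; term = 0.36582303²·(1 − 0.14400141)·65700/1636 = 4.600417.
Sum = 38.312844.
SE = √(38.312844) = 6.19.

6.19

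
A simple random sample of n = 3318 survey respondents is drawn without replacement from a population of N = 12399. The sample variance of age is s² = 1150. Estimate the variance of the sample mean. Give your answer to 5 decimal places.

0.25384

Under SRS without replacement, Var(ȳ) = (1 − f)·s²/n with f = n/N = 3318/12399 = 0.26760223.
Var(ȳ) = (1 − 0.26760223)·1150/3318 = 0.73239777·0.34659433 = 0.25384492.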